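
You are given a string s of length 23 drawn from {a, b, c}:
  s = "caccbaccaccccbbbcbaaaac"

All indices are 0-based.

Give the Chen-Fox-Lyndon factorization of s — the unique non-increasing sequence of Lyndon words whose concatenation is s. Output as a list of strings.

emit factor 1: 'c' (i=0, period=1)
emit factor 2: 'accb' (i=1, period=4)
emit factor 3: 'accaccccbbbcb' (i=5, period=13)
emit factor 4: 'aaaac' (i=18, period=5)

["c", "accb", "accaccccbbbcb", "aaaac"]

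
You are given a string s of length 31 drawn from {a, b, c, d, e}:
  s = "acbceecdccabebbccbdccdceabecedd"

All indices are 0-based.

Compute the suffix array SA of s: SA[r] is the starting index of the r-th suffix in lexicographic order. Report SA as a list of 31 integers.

rank | idx | suffix
   0 |  10 | abebbccbdccdceabecedd
   1 |  24 | abecedd
   2 |   0 | acbceecdccabebbccbdccdceabecedd
   3 |  13 | bbccbdccdceabecedd
   4 |  14 | bccbdccdceabecedd
   5 |   2 | bceecdccabebbccbdccdceabecedd
   6 |  17 | bdccdceabecedd
   7 |  11 | bebbccbdccdceabecedd
   8 |  25 | becedd
   9 |   9 | cabebbccbdccdceabecedd
  10 |   1 | cbceecdccabebbccbdccdceabecedd
  11 |  16 | cbdccdceabecedd
  12 |   8 | ccabebbccbdccdceabecedd
  13 |  15 | ccbdccdceabecedd
  14 |  19 | ccdceabecedd
  15 |   6 | cdccabebbccbdccdceabecedd
  16 |  20 | cdceabecedd
  17 |  22 | ceabecedd
  18 |  27 | cedd
  19 |   3 | ceecdccabebbccbdccdceabecedd
  20 |  30 | d
  21 |   7 | dccabebbccbdccdceabecedd
  22 |  18 | dccdceabecedd
  23 |  21 | dceabecedd
  24 |  29 | dd
  25 |  23 | eabecedd
  26 |  12 | ebbccbdccdceabecedd
  27 |   5 | ecdccabebbccbdccdceabecedd
  28 |  26 | ecedd
  29 |  28 | edd
  30 |   4 | eecdccabebbccbdccdceabecedd

[10, 24, 0, 13, 14, 2, 17, 11, 25, 9, 1, 16, 8, 15, 19, 6, 20, 22, 27, 3, 30, 7, 18, 21, 29, 23, 12, 5, 26, 28, 4]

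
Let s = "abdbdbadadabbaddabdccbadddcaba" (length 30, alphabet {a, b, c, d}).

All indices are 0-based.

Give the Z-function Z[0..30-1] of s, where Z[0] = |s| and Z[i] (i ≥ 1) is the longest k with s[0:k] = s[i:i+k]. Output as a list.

[30, 0, 0, 0, 0, 0, 1, 0, 1, 0, 2, 0, 0, 1, 0, 0, 3, 0, 0, 0, 0, 0, 1, 0, 0, 0, 0, 2, 0, 1]

Z[0]=30
i=1: fresh scan; Z[1]=0
i=2: fresh scan; Z[2]=0
i=3: fresh scan; Z[3]=0
i=4: fresh scan; Z[4]=0
i=5: fresh scan; Z[5]=0
i=6: fresh scan; Z[6]=1 scan→box=[6,7)
i=7: fresh scan; Z[7]=0
i=8: fresh scan; Z[8]=1 scan→box=[8,9)
i=9: fresh scan; Z[9]=0
i=10: fresh scan; Z[10]=2 scan→box=[10,12)
i=11: min(r-i=1, Z[1]=0)=0; Z[11]=0
i=12: fresh scan; Z[12]=0
i=13: fresh scan; Z[13]=1 scan→box=[13,14)
i=14: fresh scan; Z[14]=0
i=15: fresh scan; Z[15]=0
i=16: fresh scan; Z[16]=3 scan→box=[16,19)
i=17: min(r-i=2, Z[1]=0)=0; Z[17]=0
i=18: min(r-i=1, Z[2]=0)=0; Z[18]=0
i=19: fresh scan; Z[19]=0
i=20: fresh scan; Z[20]=0
i=21: fresh scan; Z[21]=0
i=22: fresh scan; Z[22]=1 scan→box=[22,23)
i=23: fresh scan; Z[23]=0
i=24: fresh scan; Z[24]=0
i=25: fresh scan; Z[25]=0
i=26: fresh scan; Z[26]=0
i=27: fresh scan; Z[27]=2 scan→box=[27,29)
i=28: min(r-i=1, Z[1]=0)=0; Z[28]=0
i=29: fresh scan; Z[29]=1 scan→box=[29,30)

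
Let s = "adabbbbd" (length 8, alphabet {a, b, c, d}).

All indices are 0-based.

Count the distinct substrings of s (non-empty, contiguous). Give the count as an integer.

sorted suffixes:
  #0 SA[0]=2  'abbbbd'
  #1 SA[1]=0  'adabbbbd'
  #2 SA[2]=3  'bbbbd'
  #3 SA[3]=4  'bbbd'
  #4 SA[4]=5  'bbd'
  #5 SA[5]=6  'bd'
  #6 SA[6]=7  'd'
  #7 SA[7]=1  'dabbbbd'

SA = [2, 0, 3, 4, 5, 6, 7, 1]
rank  pair      lcp
   1  s[2:],s[0:]  1  'a'
   2  s[0:],s[3:]  0  ''
   3  s[3:],s[4:]  3  'bbb'
   4  s[4:],s[5:]  2  'bb'
   5  s[5:],s[6:]  1  'b'
   6  s[6:],s[7:]  0  ''
   7  s[7:],s[1:]  1  'd'

n(n+1)/2 = 8·9/2 = 36
Σ LCP = 0 + 1 + 0 + 3 + 2 + 1 + 0 + 1 = 8
distinct = 36 − 8 = 28

28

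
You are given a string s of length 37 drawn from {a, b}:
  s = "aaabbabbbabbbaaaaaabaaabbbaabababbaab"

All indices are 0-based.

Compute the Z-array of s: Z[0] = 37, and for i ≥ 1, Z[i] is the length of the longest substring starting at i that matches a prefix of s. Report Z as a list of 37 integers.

[37, 2, 1, 0, 0, 1, 0, 0, 0, 1, 0, 0, 0, 3, 3, 3, 4, 2, 1, 0, 5, 2, 1, 0, 0, 0, 2, 1, 0, 1, 0, 1, 0, 0, 2, 1, 0]

Z[0]=37
i=1: i≥r, start 0; Z[1]=2 extend→box=[1,3)
i=2: min(r-i=1, Z[1]=2)=1; Z[2]=1
i=3: i≥r, start 0; Z[3]=0
i=4: i≥r, start 0; Z[4]=0
i=5: i≥r, start 0; Z[5]=1 extend→box=[5,6)
i=6: i≥r, start 0; Z[6]=0
i=7: i≥r, start 0; Z[7]=0
i=8: i≥r, start 0; Z[8]=0
i=9: i≥r, start 0; Z[9]=1 extend→box=[9,10)
i=10: i≥r, start 0; Z[10]=0
i=11: i≥r, start 0; Z[11]=0
i=12: i≥r, start 0; Z[12]=0
i=13: i≥r, start 0; Z[13]=3 extend→box=[13,16)
i=14: min(r-i=2, Z[1]=2)=2; Z[14]=3 extend→box=[14,17)
i=15: min(r-i=2, Z[1]=2)=2; Z[15]=3 extend→box=[15,18)
i=16: min(r-i=2, Z[1]=2)=2; Z[16]=4 extend→box=[16,20)
i=17: min(r-i=3, Z[1]=2)=2; Z[17]=2
i=18: min(r-i=2, Z[2]=1)=1; Z[18]=1
i=19: min(r-i=1, Z[3]=0)=0; Z[19]=0
i=20: i≥r, start 0; Z[20]=5 extend→box=[20,25)
i=21: min(r-i=4, Z[1]=2)=2; Z[21]=2
i=22: min(r-i=3, Z[2]=1)=1; Z[22]=1
i=23: min(r-i=2, Z[3]=0)=0; Z[23]=0
i=24: min(r-i=1, Z[4]=0)=0; Z[24]=0
i=25: i≥r, start 0; Z[25]=0
i=26: i≥r, start 0; Z[26]=2 extend→box=[26,28)
i=27: min(r-i=1, Z[1]=2)=1; Z[27]=1
i=28: i≥r, start 0; Z[28]=0
i=29: i≥r, start 0; Z[29]=1 extend→box=[29,30)
i=30: i≥r, start 0; Z[30]=0
i=31: i≥r, start 0; Z[31]=1 extend→box=[31,32)
i=32: i≥r, start 0; Z[32]=0
i=33: i≥r, start 0; Z[33]=0
i=34: i≥r, start 0; Z[34]=2 extend→box=[34,36)
i=35: min(r-i=1, Z[1]=2)=1; Z[35]=1
i=36: i≥r, start 0; Z[36]=0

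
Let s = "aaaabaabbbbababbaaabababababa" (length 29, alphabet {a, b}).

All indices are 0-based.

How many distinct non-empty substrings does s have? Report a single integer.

rank | idx | suffix
   0 |  28 | a
   1 |   0 | aaaabaabbbbababbaaabababababa
   2 |   1 | aaabaabbbbababbaaabababababa
   3 |  16 | aaabababababa
   4 |   2 | aabaabbbbababbaaabababababa
   5 |  17 | aabababababa
   6 |   5 | aabbbbababbaaabababababa
   7 |  26 | aba
   8 |   3 | abaabbbbababbaaabababababa
   9 |  24 | ababa
  10 |  22 | abababa
  11 |  20 | ababababa
  12 |  18 | abababababa
  13 |  11 | ababbaaabababababa
  14 |  13 | abbaaabababababa
  15 |   6 | abbbbababbaaabababababa
  16 |  27 | ba
  17 |  15 | baaabababababa
  18 |   4 | baabbbbababbaaabababababa
  19 |  25 | baba
  20 |  23 | bababa
  21 |  21 | babababa
  22 |  19 | bababababa
  23 |  10 | bababbaaabababababa
  24 |  12 | babbaaabababababa
  25 |  14 | bbaaabababababa
  26 |   9 | bbababbaaabababababa
  27 |   8 | bbbababbaaabababababa
  28 |   7 | bbbbababbaaabababababa

SA = [28, 0, 1, 16, 2, 17, 5, 26, 3, 24, 22, 20, 18, 11, 13, 6, 27, 15, 4, 25, 23, 21, 19, 10, 12, 14, 9, 8, 7]
i: (SA[i-1],SA[i]) lcp shared
  1: (28,0) 1 'a'
  2: (0,1) 3 'aaa'
  3: (1,16) 5 'aaaba'
  4: (16,2) 2 'aa'
  5: (2,17) 4 'aaba'
  6: (17,5) 3 'aab'
  7: (5,26) 1 'a'
  8: (26,3) 3 'aba'
  9: (3,24) 3 'aba'
  10: (24,22) 5 'ababa'
  11: (22,20) 7 'abababa'
  12: (20,18) 9 'ababababa'
  13: (18,11) 4 'abab'
  14: (11,13) 2 'ab'
  15: (13,6) 3 'abb'
  16: (6,27) 0 ''
  17: (27,15) 2 'ba'
  18: (15,4) 3 'baa'
  19: (4,25) 2 'ba'
  20: (25,23) 4 'baba'
  21: (23,21) 6 'bababa'
  22: (21,19) 8 'babababa'
  23: (19,10) 5 'babab'
  24: (10,12) 3 'bab'
  25: (12,14) 1 'b'
  26: (14,9) 3 'bba'
  27: (9,8) 2 'bb'
  28: (8,7) 3 'bbb'

n(n+1)/2 = 29·30/2 = 435
Σ LCP = 0 + 1 + 3 + 5 + 2 + 4 + 3 + 1 + 3 + 3 + 5 + 7 + 9 + 4 + 2 + 3 + 0 + 2 + 3 + 2 + 4 + 6 + 8 + 5 + 3 + 1 + 3 + 2 + 3 = 97
distinct = 435 − 97 = 338

338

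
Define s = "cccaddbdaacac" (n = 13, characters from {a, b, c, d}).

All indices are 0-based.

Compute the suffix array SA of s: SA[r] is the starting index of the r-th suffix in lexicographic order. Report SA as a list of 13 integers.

[8, 11, 9, 3, 6, 12, 10, 2, 1, 0, 7, 5, 4]

sorted suffixes:
  #0 SA[0]=8  'aacac'
  #1 SA[1]=11  'ac'
  #2 SA[2]=9  'acac'
  #3 SA[3]=3  'addbdaacac'
  #4 SA[4]=6  'bdaacac'
  #5 SA[5]=12  'c'
  #6 SA[6]=10  'cac'
  #7 SA[7]=2  'caddbdaacac'
  #8 SA[8]=1  'ccaddbdaacac'
  #9 SA[9]=0  'cccaddbdaacac'
  #10 SA[10]=7  'daacac'
  #11 SA[11]=5  'dbdaacac'
  #12 SA[12]=4  'ddbdaacac'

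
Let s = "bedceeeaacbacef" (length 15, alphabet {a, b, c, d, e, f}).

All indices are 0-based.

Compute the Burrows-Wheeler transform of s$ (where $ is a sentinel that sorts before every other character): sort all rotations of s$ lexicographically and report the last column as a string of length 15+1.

feabc$adaeebecce

rank  rotation          last
    0  $bedceeeaacbacef  f
    1  aacbacef$bedceee  e
    2  acbacef$bedceeea  a
    3  acef$bedceeeaacb  b
    4  bacef$bedceeeaac  c
    5  bedceeeaacbacef$  $
    6  cbacef$bedceeeaa  a
    7  ceeeaacbacef$bed  d
    8  cef$bedceeeaacba  a
    9  dceeeaacbacef$be  e
   10  eaacbacef$bedcee  e
   11  edceeeaacbacef$b  b
   12  eeaacbacef$bedce  e
   13  eeeaacbacef$bedc  c
   14  ef$bedceeeaacbac  c
   15  f$bedceeeaacbace  e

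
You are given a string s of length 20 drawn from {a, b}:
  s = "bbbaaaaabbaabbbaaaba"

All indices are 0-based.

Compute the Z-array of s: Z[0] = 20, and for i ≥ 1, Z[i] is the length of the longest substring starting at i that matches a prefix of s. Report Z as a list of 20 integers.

Z[0]=20
i=1: outside box; Z[1]=2 extend→box=[1,3)
i=2: min(r-i=1, Z[1]=2)=1; Z[2]=1
i=3: outside box; Z[3]=0
i=4: outside box; Z[4]=0
i=5: outside box; Z[5]=0
i=6: outside box; Z[6]=0
i=7: outside box; Z[7]=0
i=8: outside box; Z[8]=2 extend→box=[8,10)
i=9: min(r-i=1, Z[1]=2)=1; Z[9]=1
i=10: outside box; Z[10]=0
i=11: outside box; Z[11]=0
i=12: outside box; Z[12]=6 extend→box=[12,18)
i=13: min(r-i=5, Z[1]=2)=2; Z[13]=2
i=14: min(r-i=4, Z[2]=1)=1; Z[14]=1
i=15: min(r-i=3, Z[3]=0)=0; Z[15]=0
i=16: min(r-i=2, Z[4]=0)=0; Z[16]=0
i=17: min(r-i=1, Z[5]=0)=0; Z[17]=0
i=18: outside box; Z[18]=1 extend→box=[18,19)
i=19: outside box; Z[19]=0

[20, 2, 1, 0, 0, 0, 0, 0, 2, 1, 0, 0, 6, 2, 1, 0, 0, 0, 1, 0]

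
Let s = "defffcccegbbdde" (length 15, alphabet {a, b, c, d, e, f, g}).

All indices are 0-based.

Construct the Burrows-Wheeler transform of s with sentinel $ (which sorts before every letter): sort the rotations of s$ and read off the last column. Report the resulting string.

egbfccbd$ddcffee

rank  rotation          last
    0  $defffcccegbbdde  e
    1  bbdde$defffccceg  g
    2  bdde$defffcccegb  b
    3  cccegbbdde$defff  f
    4  ccegbbdde$defffc  c
    5  cegbbdde$defffcc  c
    6  dde$defffcccegbb  b
    7  de$defffcccegbbd  d
    8  defffcccegbbdde$  $
    9  e$defffcccegbbdd  d
   10  efffcccegbbdde$d  d
   11  egbbdde$defffccc  c
   12  fcccegbbdde$deff  f
   13  ffcccegbbdde$def  f
   14  fffcccegbbdde$de  e
   15  gbbdde$defffccce  e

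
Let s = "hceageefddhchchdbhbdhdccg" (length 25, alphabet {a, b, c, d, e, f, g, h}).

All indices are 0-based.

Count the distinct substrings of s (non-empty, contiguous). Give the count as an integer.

rank→(start, suffix):
  0 → (3, 'ageefddhchchdbhbdhdccg')
  1 → (18, 'bdhdccg')
  2 → (16, 'bhbdhdccg')
  3 → (22, 'ccg')
  4 → (1, 'ceageefddhchchdbhbdhdccg')
  5 → (23, 'cg')
  6 → (11, 'chchdbhbdhdccg')
  7 → (13, 'chdbhbdhdccg')
  8 → (15, 'dbhbdhdccg')
  9 → (21, 'dccg')
  10 → (8, 'ddhchchdbhbdhdccg')
  11 → (9, 'dhchchdbhbdhdccg')
  12 → (19, 'dhdccg')
  13 → (2, 'eageefddhchchdbhbdhdccg')
  14 → (5, 'eefddhchchdbhbdhdccg')
  15 → (6, 'efddhchchdbhbdhdccg')
  16 → (7, 'fddhchchdbhbdhdccg')
  17 → (24, 'g')
  18 → (4, 'geefddhchchdbhbdhdccg')
  19 → (17, 'hbdhdccg')
  20 → (0, 'hceageefddhchchdbhbdhdccg')
  21 → (10, 'hchchdbhbdhdccg')
  22 → (12, 'hchdbhbdhdccg')
  23 → (14, 'hdbhbdhdccg')
  24 → (20, 'hdccg')

SA = [3, 18, 16, 22, 1, 23, 11, 13, 15, 21, 8, 9, 19, 2, 5, 6, 7, 24, 4, 17, 0, 10, 12, 14, 20]
[i] adj suffixes → lcp
  [1] 3/18 → 0 ('')
  [2] 18/16 → 1 ('b')
  [3] 16/22 → 0 ('')
  [4] 22/1 → 1 ('c')
  [5] 1/23 → 1 ('c')
  [6] 23/11 → 1 ('c')
  [7] 11/13 → 2 ('ch')
  [8] 13/15 → 0 ('')
  [9] 15/21 → 1 ('d')
  [10] 21/8 → 1 ('d')
  [11] 8/9 → 1 ('d')
  [12] 9/19 → 2 ('dh')
  [13] 19/2 → 0 ('')
  [14] 2/5 → 1 ('e')
  [15] 5/6 → 1 ('e')
  [16] 6/7 → 0 ('')
  [17] 7/24 → 0 ('')
  [18] 24/4 → 1 ('g')
  [19] 4/17 → 0 ('')
  [20] 17/0 → 1 ('h')
  [21] 0/10 → 2 ('hc')
  [22] 10/12 → 3 ('hch')
  [23] 12/14 → 1 ('h')
  [24] 14/20 → 2 ('hd')

n(n+1)/2 = 25·26/2 = 325
Σ LCP = 0 + 0 + 1 + 0 + 1 + 1 + 1 + 2 + 0 + 1 + 1 + 1 + 2 + 0 + 1 + 1 + 0 + 0 + 1 + 0 + 1 + 2 + 3 + 1 + 2 = 23
distinct = 325 − 23 = 302

302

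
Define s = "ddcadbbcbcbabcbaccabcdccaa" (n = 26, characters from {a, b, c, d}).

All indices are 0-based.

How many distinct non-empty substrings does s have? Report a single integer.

312

sorted suffixes:
  #0 SA[0]=25  'a'
  #1 SA[1]=24  'aa'
  #2 SA[2]=11  'abcbaccabcdccaa'
  #3 SA[3]=18  'abcdccaa'
  #4 SA[4]=15  'accabcdccaa'
  #5 SA[5]=3  'adbbcbcbabcbaccabcdccaa'
  #6 SA[6]=10  'babcbaccabcdccaa'
  #7 SA[7]=14  'baccabcdccaa'
  #8 SA[8]=5  'bbcbcbabcbaccabcdccaa'
  #9 SA[9]=8  'bcbabcbaccabcdccaa'
  #10 SA[10]=12  'bcbaccabcdccaa'
  #11 SA[11]=6  'bcbcbabcbaccabcdccaa'
  #12 SA[12]=19  'bcdccaa'
  #13 SA[13]=23  'caa'
  #14 SA[14]=17  'cabcdccaa'
  #15 SA[15]=2  'cadbbcbcbabcbaccabcdccaa'
  #16 SA[16]=9  'cbabcbaccabcdccaa'
  #17 SA[17]=13  'cbaccabcdccaa'
  #18 SA[18]=7  'cbcbabcbaccabcdccaa'
  #19 SA[19]=22  'ccaa'
  #20 SA[20]=16  'ccabcdccaa'
  #21 SA[21]=20  'cdccaa'
  #22 SA[22]=4  'dbbcbcbabcbaccabcdccaa'
  #23 SA[23]=1  'dcadbbcbcbabcbaccabcdccaa'
  #24 SA[24]=21  'dccaa'
  #25 SA[25]=0  'ddcadbbcbcbabcbaccabcdccaa'

SA = [25, 24, 11, 18, 15, 3, 10, 14, 5, 8, 12, 6, 19, 23, 17, 2, 9, 13, 7, 22, 16, 20, 4, 1, 21, 0]
rank  pair      lcp
   1  s[25:],s[24:]  1  'a'
   2  s[24:],s[11:]  1  'a'
   3  s[11:],s[18:]  3  'abc'
   4  s[18:],s[15:]  1  'a'
   5  s[15:],s[3:]  1  'a'
   6  s[3:],s[10:]  0  ''
   7  s[10:],s[14:]  2  'ba'
   8  s[14:],s[5:]  1  'b'
   9  s[5:],s[8:]  1  'b'
  10  s[8:],s[12:]  4  'bcba'
  11  s[12:],s[6:]  3  'bcb'
  12  s[6:],s[19:]  2  'bc'
  13  s[19:],s[23:]  0  ''
  14  s[23:],s[17:]  2  'ca'
  15  s[17:],s[2:]  2  'ca'
  16  s[2:],s[9:]  1  'c'
  17  s[9:],s[13:]  3  'cba'
  18  s[13:],s[7:]  2  'cb'
  19  s[7:],s[22:]  1  'c'
  20  s[22:],s[16:]  3  'cca'
  21  s[16:],s[20:]  1  'c'
  22  s[20:],s[4:]  0  ''
  23  s[4:],s[1:]  1  'd'
  24  s[1:],s[21:]  2  'dc'
  25  s[21:],s[0:]  1  'd'

n(n+1)/2 = 26·27/2 = 351
Σ LCP = 0 + 1 + 1 + 3 + 1 + 1 + 0 + 2 + 1 + 1 + 4 + 3 + 2 + 0 + 2 + 2 + 1 + 3 + 2 + 1 + 3 + 1 + 0 + 1 + 2 + 1 = 39
distinct = 351 − 39 = 312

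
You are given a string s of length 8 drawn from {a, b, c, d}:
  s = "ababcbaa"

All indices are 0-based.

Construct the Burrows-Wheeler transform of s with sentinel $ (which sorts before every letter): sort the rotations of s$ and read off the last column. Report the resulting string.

aab$bcaab

rank  rotation   last
    0  $ababcbaa  a
    1  a$ababcba  a
    2  aa$ababcb  b
    3  ababcbaa$  $
    4  abcbaa$ab  b
    5  baa$ababc  c
    6  babcbaa$a  a
    7  bcbaa$aba  a
    8  cbaa$abab  b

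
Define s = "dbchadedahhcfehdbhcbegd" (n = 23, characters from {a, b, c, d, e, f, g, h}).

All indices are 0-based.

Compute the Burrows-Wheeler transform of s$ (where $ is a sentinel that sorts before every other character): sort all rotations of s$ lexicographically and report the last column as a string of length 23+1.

rank  rotation                  last
    0  $dbchadedahhcfehdbhcbegd  d
    1  adedahhcfehdbhcbegd$dbch  h
    2  ahhcfehdbhcbegd$dbchaded  d
    3  bchadedahhcfehdbhcbegd$d  d
    4  begd$dbchadedahhcfehdbhc  c
    5  bhcbegd$dbchadedahhcfehd  d
    6  cbegd$dbchadedahhcfehdbh  h
    7  cfehdbhcbegd$dbchadedahh  h
    8  chadedahhcfehdbhcbegd$db  b
    9  d$dbchadedahhcfehdbhcbeg  g
   10  dahhcfehdbhcbegd$dbchade  e
   11  dbchadedahhcfehdbhcbegd$  $
   12  dbhcbegd$dbchadedahhcfeh  h
   13  dedahhcfehdbhcbegd$dbcha  a
   14  edahhcfehdbhcbegd$dbchad  d
   15  egd$dbchadedahhcfehdbhcb  b
   16  ehdbhcbegd$dbchadedahhcf  f
   17  fehdbhcbegd$dbchadedahhc  c
   18  gd$dbchadedahhcfehdbhcbe  e
   19  hadedahhcfehdbhcbegd$dbc  c
   20  hcbegd$dbchadedahhcfehdb  b
   21  hcfehdbhcbegd$dbchadedah  h
   22  hdbhcbegd$dbchadedahhcfe  e
   23  hhcfehdbhcbegd$dbchadeda  a

dhddcdhhbge$hadbfcecbhea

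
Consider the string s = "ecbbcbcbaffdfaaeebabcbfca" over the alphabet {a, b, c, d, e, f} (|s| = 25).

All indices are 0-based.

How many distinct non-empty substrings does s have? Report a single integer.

sorted suffixes:
  #0 SA[0]=24  'a'
  #1 SA[1]=13  'aaeebabcbfca'
  #2 SA[2]=18  'abcbfca'
  #3 SA[3]=14  'aeebabcbfca'
  #4 SA[4]=8  'affdfaaeebabcbfca'
  #5 SA[5]=17  'babcbfca'
  #6 SA[6]=7  'baffdfaaeebabcbfca'
  #7 SA[7]=2  'bbcbcbaffdfaaeebabcbfca'
  #8 SA[8]=5  'bcbaffdfaaeebabcbfca'
  #9 SA[9]=3  'bcbcbaffdfaaeebabcbfca'
  #10 SA[10]=19  'bcbfca'
  #11 SA[11]=21  'bfca'
  #12 SA[12]=23  'ca'
  #13 SA[13]=6  'cbaffdfaaeebabcbfca'
  #14 SA[14]=1  'cbbcbcbaffdfaaeebabcbfca'
  #15 SA[15]=4  'cbcbaffdfaaeebabcbfca'
  #16 SA[16]=20  'cbfca'
  #17 SA[17]=11  'dfaaeebabcbfca'
  #18 SA[18]=16  'ebabcbfca'
  #19 SA[19]=0  'ecbbcbcbaffdfaaeebabcbfca'
  #20 SA[20]=15  'eebabcbfca'
  #21 SA[21]=12  'faaeebabcbfca'
  #22 SA[22]=22  'fca'
  #23 SA[23]=10  'fdfaaeebabcbfca'
  #24 SA[24]=9  'ffdfaaeebabcbfca'

SA = [24, 13, 18, 14, 8, 17, 7, 2, 5, 3, 19, 21, 23, 6, 1, 4, 20, 11, 16, 0, 15, 12, 22, 10, 9]
rank  pair      lcp
   1  s[24:],s[13:]  1  'a'
   2  s[13:],s[18:]  1  'a'
   3  s[18:],s[14:]  1  'a'
   4  s[14:],s[8:]  1  'a'
   5  s[8:],s[17:]  0  ''
   6  s[17:],s[7:]  2  'ba'
   7  s[7:],s[2:]  1  'b'
   8  s[2:],s[5:]  1  'b'
   9  s[5:],s[3:]  3  'bcb'
  10  s[3:],s[19:]  3  'bcb'
  11  s[19:],s[21:]  1  'b'
  12  s[21:],s[23:]  0  ''
  13  s[23:],s[6:]  1  'c'
  14  s[6:],s[1:]  2  'cb'
  15  s[1:],s[4:]  2  'cb'
  16  s[4:],s[20:]  2  'cb'
  17  s[20:],s[11:]  0  ''
  18  s[11:],s[16:]  0  ''
  19  s[16:],s[0:]  1  'e'
  20  s[0:],s[15:]  1  'e'
  21  s[15:],s[12:]  0  ''
  22  s[12:],s[22:]  1  'f'
  23  s[22:],s[10:]  1  'f'
  24  s[10:],s[9:]  1  'f'

n(n+1)/2 = 25·26/2 = 325
Σ LCP = 0 + 1 + 1 + 1 + 1 + 0 + 2 + 1 + 1 + 3 + 3 + 1 + 0 + 1 + 2 + 2 + 2 + 0 + 0 + 1 + 1 + 0 + 1 + 1 + 1 = 27
distinct = 325 − 27 = 298

298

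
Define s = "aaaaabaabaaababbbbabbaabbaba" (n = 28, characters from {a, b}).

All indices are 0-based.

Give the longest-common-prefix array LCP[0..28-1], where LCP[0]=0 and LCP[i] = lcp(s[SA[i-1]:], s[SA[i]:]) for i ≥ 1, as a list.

rank→(start, suffix):
  0 → (27, 'a')
  1 → (0, 'aaaaabaabaaababbbbabbaabbaba')
  2 → (1, 'aaaabaabaaababbbbabbaabbaba')
  3 → (2, 'aaabaabaaababbbbabbaabbaba')
  4 → (9, 'aaababbbbabbaabbaba')
  5 → (6, 'aabaaababbbbabbaabbaba')
  6 → (3, 'aabaabaaababbbbabbaabbaba')
  7 → (10, 'aababbbbabbaabbaba')
  8 → (21, 'aabbaba')
  9 → (25, 'aba')
  10 → (7, 'abaaababbbbabbaabbaba')
  11 → (4, 'abaabaaababbbbabbaabbaba')
  12 → (11, 'ababbbbabbaabbaba')
  13 → (18, 'abbaabbaba')
  14 → (22, 'abbaba')
  15 → (13, 'abbbbabbaabbaba')
  16 → (26, 'ba')
  17 → (8, 'baaababbbbabbaabbaba')
  18 → (5, 'baabaaababbbbabbaabbaba')
  19 → (20, 'baabbaba')
  20 → (24, 'baba')
  21 → (17, 'babbaabbaba')
  22 → (12, 'babbbbabbaabbaba')
  23 → (19, 'bbaabbaba')
  24 → (23, 'bbaba')
  25 → (16, 'bbabbaabbaba')
  26 → (15, 'bbbabbaabbaba')
  27 → (14, 'bbbbabbaabbaba')

SA = [27, 0, 1, 2, 9, 6, 3, 10, 21, 25, 7, 4, 11, 18, 22, 13, 26, 8, 5, 20, 24, 17, 12, 19, 23, 16, 15, 14]
rank  pair      lcp
   1  s[27:],s[0:]  1  'a'
   2  s[0:],s[1:]  4  'aaaa'
   3  s[1:],s[2:]  3  'aaa'
   4  s[2:],s[9:]  5  'aaaba'
   5  s[9:],s[6:]  2  'aa'
   6  s[6:],s[3:]  5  'aabaa'
   7  s[3:],s[10:]  4  'aaba'
   8  s[10:],s[21:]  3  'aab'
   9  s[21:],s[25:]  1  'a'
  10  s[25:],s[7:]  3  'aba'
  11  s[7:],s[4:]  4  'abaa'
  12  s[4:],s[11:]  3  'aba'
  13  s[11:],s[18:]  2  'ab'
  14  s[18:],s[22:]  4  'abba'
  15  s[22:],s[13:]  3  'abb'
  16  s[13:],s[26:]  0  ''
  17  s[26:],s[8:]  2  'ba'
  18  s[8:],s[5:]  3  'baa'
  19  s[5:],s[20:]  4  'baab'
  20  s[20:],s[24:]  2  'ba'
  21  s[24:],s[17:]  3  'bab'
  22  s[17:],s[12:]  4  'babb'
  23  s[12:],s[19:]  1  'b'
  24  s[19:],s[23:]  3  'bba'
  25  s[23:],s[16:]  4  'bbab'
  26  s[16:],s[15:]  2  'bb'
  27  s[15:],s[14:]  3  'bbb'

[0, 1, 4, 3, 5, 2, 5, 4, 3, 1, 3, 4, 3, 2, 4, 3, 0, 2, 3, 4, 2, 3, 4, 1, 3, 4, 2, 3]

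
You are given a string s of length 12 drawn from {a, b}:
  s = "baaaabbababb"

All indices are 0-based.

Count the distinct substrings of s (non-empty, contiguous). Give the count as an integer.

sorted suffixes:
  #0 SA[0]=1  'aaaabbababb'
  #1 SA[1]=2  'aaabbababb'
  #2 SA[2]=3  'aabbababb'
  #3 SA[3]=7  'ababb'
  #4 SA[4]=9  'abb'
  #5 SA[5]=4  'abbababb'
  #6 SA[6]=11  'b'
  #7 SA[7]=0  'baaaabbababb'
  #8 SA[8]=6  'bababb'
  #9 SA[9]=8  'babb'
  #10 SA[10]=10  'bb'
  #11 SA[11]=5  'bbababb'

SA = [1, 2, 3, 7, 9, 4, 11, 0, 6, 8, 10, 5]
rank  pair      lcp
   1  s[1:],s[2:]  3  'aaa'
   2  s[2:],s[3:]  2  'aa'
   3  s[3:],s[7:]  1  'a'
   4  s[7:],s[9:]  2  'ab'
   5  s[9:],s[4:]  3  'abb'
   6  s[4:],s[11:]  0  ''
   7  s[11:],s[0:]  1  'b'
   8  s[0:],s[6:]  2  'ba'
   9  s[6:],s[8:]  3  'bab'
  10  s[8:],s[10:]  1  'b'
  11  s[10:],s[5:]  2  'bb'

n(n+1)/2 = 12·13/2 = 78
Σ LCP = 0 + 3 + 2 + 1 + 2 + 3 + 0 + 1 + 2 + 3 + 1 + 2 = 20
distinct = 78 − 20 = 58

58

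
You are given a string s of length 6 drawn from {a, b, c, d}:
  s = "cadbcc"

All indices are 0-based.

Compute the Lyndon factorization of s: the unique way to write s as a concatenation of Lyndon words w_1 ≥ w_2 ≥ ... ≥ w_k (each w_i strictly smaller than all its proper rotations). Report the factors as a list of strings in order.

["c", "adbcc"]

emit factor 1: 'c' (i=0, period=1)
emit factor 2: 'adbcc' (i=1, period=5)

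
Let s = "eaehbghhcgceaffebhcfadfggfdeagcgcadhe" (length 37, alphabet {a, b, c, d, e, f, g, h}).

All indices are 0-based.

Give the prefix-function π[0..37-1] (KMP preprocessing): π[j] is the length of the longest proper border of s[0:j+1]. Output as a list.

π[0] = 0
j=1 s[j]='a': π[1]=0 (border '')
j=2 s[j]='e': π[2]=1 (border 'e')
j=3 s[j]='h': k: 1→0; π[3]=0 (border '')
j=4 s[j]='b': π[4]=0 (border '')
j=5 s[j]='g': π[5]=0 (border '')
j=6 s[j]='h': π[6]=0 (border '')
j=7 s[j]='h': π[7]=0 (border '')
j=8 s[j]='c': π[8]=0 (border '')
j=9 s[j]='g': π[9]=0 (border '')
j=10 s[j]='c': π[10]=0 (border '')
j=11 s[j]='e': π[11]=1 (border 'e')
j=12 s[j]='a': π[12]=2 (border 'ea')
j=13 s[j]='f': k: 2→0; π[13]=0 (border '')
j=14 s[j]='f': π[14]=0 (border '')
j=15 s[j]='e': π[15]=1 (border 'e')
j=16 s[j]='b': k: 1→0; π[16]=0 (border '')
j=17 s[j]='h': π[17]=0 (border '')
j=18 s[j]='c': π[18]=0 (border '')
j=19 s[j]='f': π[19]=0 (border '')
j=20 s[j]='a': π[20]=0 (border '')
j=21 s[j]='d': π[21]=0 (border '')
j=22 s[j]='f': π[22]=0 (border '')
j=23 s[j]='g': π[23]=0 (border '')
j=24 s[j]='g': π[24]=0 (border '')
j=25 s[j]='f': π[25]=0 (border '')
j=26 s[j]='d': π[26]=0 (border '')
j=27 s[j]='e': π[27]=1 (border 'e')
j=28 s[j]='a': π[28]=2 (border 'ea')
j=29 s[j]='g': k: 2→0; π[29]=0 (border '')
j=30 s[j]='c': π[30]=0 (border '')
j=31 s[j]='g': π[31]=0 (border '')
j=32 s[j]='c': π[32]=0 (border '')
j=33 s[j]='a': π[33]=0 (border '')
j=34 s[j]='d': π[34]=0 (border '')
j=35 s[j]='h': π[35]=0 (border '')
j=36 s[j]='e': π[36]=1 (border 'e')

[0, 0, 1, 0, 0, 0, 0, 0, 0, 0, 0, 1, 2, 0, 0, 1, 0, 0, 0, 0, 0, 0, 0, 0, 0, 0, 0, 1, 2, 0, 0, 0, 0, 0, 0, 0, 1]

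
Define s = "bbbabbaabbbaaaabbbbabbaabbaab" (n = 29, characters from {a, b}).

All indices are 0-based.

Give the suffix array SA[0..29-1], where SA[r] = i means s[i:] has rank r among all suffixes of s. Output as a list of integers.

rank→(start, suffix):
  0 → (11, 'aaaabbbbabbaabbaab')
  1 → (12, 'aaabbbbabbaabbaab')
  2 → (26, 'aab')
  3 → (22, 'aabbaab')
  4 → (6, 'aabbbaaaabbbbabbaabbaab')
  5 → (13, 'aabbbbabbaabbaab')
  6 → (27, 'ab')
  7 → (23, 'abbaab')
  8 → (19, 'abbaabbaab')
  9 → (3, 'abbaabbbaaaabbbbabbaabbaab')
  10 → (7, 'abbbaaaabbbbabbaabbaab')
  11 → (14, 'abbbbabbaabbaab')
  12 → (28, 'b')
  13 → (10, 'baaaabbbbabbaabbaab')
  14 → (25, 'baab')
  15 → (21, 'baabbaab')
  16 → (5, 'baabbbaaaabbbbabbaabbaab')
  17 → (18, 'babbaabbaab')
  18 → (2, 'babbaabbbaaaabbbbabbaabbaab')
  19 → (9, 'bbaaaabbbbabbaabbaab')
  20 → (24, 'bbaab')
  21 → (20, 'bbaabbaab')
  22 → (4, 'bbaabbbaaaabbbbabbaabbaab')
  23 → (17, 'bbabbaabbaab')
  24 → (1, 'bbabbaabbbaaaabbbbabbaabbaab')
  25 → (8, 'bbbaaaabbbbabbaabbaab')
  26 → (16, 'bbbabbaabbaab')
  27 → (0, 'bbbabbaabbbaaaabbbbabbaabbaab')
  28 → (15, 'bbbbabbaabbaab')

[11, 12, 26, 22, 6, 13, 27, 23, 19, 3, 7, 14, 28, 10, 25, 21, 5, 18, 2, 9, 24, 20, 4, 17, 1, 8, 16, 0, 15]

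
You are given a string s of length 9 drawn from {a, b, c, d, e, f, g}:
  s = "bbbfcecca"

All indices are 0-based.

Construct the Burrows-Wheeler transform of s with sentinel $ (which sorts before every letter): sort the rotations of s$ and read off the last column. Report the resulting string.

ac$bbcefcb

rank  rotation    last
    0  $bbbfcecca  a
    1  a$bbbfcecc  c
    2  bbbfcecca$  $
    3  bbfcecca$b  b
    4  bfcecca$bb  b
    5  ca$bbbfcec  c
    6  cca$bbbfce  e
    7  cecca$bbbf  f
    8  ecca$bbbfc  c
    9  fcecca$bbb  b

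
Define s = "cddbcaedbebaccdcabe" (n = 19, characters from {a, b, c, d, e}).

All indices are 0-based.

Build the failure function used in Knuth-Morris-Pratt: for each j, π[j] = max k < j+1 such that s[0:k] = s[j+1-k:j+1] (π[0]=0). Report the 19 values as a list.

π[0] = 0
j=1 s[j]='d': π[1]=0 (border '')
j=2 s[j]='d': π[2]=0 (border '')
j=3 s[j]='b': π[3]=0 (border '')
j=4 s[j]='c': π[4]=1 (border 'c')
j=5 s[j]='a': k: 1→0; π[5]=0 (border '')
j=6 s[j]='e': π[6]=0 (border '')
j=7 s[j]='d': π[7]=0 (border '')
j=8 s[j]='b': π[8]=0 (border '')
j=9 s[j]='e': π[9]=0 (border '')
j=10 s[j]='b': π[10]=0 (border '')
j=11 s[j]='a': π[11]=0 (border '')
j=12 s[j]='c': π[12]=1 (border 'c')
j=13 s[j]='c': k: 1→0; π[13]=1 (border 'c')
j=14 s[j]='d': π[14]=2 (border 'cd')
j=15 s[j]='c': k: 2→0; π[15]=1 (border 'c')
j=16 s[j]='a': k: 1→0; π[16]=0 (border '')
j=17 s[j]='b': π[17]=0 (border '')
j=18 s[j]='e': π[18]=0 (border '')

[0, 0, 0, 0, 1, 0, 0, 0, 0, 0, 0, 0, 1, 1, 2, 1, 0, 0, 0]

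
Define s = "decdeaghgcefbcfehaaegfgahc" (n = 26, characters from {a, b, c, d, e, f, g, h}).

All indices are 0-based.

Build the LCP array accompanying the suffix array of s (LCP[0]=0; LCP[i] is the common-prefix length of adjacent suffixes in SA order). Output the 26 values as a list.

sorted suffixes:
  #0 SA[0]=17  'aaegfgahc'
  #1 SA[1]=18  'aegfgahc'
  #2 SA[2]=5  'aghgcefbcfehaaegfgahc'
  #3 SA[3]=23  'ahc'
  #4 SA[4]=12  'bcfehaaegfgahc'
  #5 SA[5]=25  'c'
  #6 SA[6]=2  'cdeaghgcefbcfehaaegfgahc'
  #7 SA[7]=9  'cefbcfehaaegfgahc'
  #8 SA[8]=13  'cfehaaegfgahc'
  #9 SA[9]=3  'deaghgcefbcfehaaegfgahc'
  #10 SA[10]=0  'decdeaghgcefbcfehaaegfgahc'
  #11 SA[11]=4  'eaghgcefbcfehaaegfgahc'
  #12 SA[12]=1  'ecdeaghgcefbcfehaaegfgahc'
  #13 SA[13]=10  'efbcfehaaegfgahc'
  #14 SA[14]=19  'egfgahc'
  #15 SA[15]=15  'ehaaegfgahc'
  #16 SA[16]=11  'fbcfehaaegfgahc'
  #17 SA[17]=14  'fehaaegfgahc'
  #18 SA[18]=21  'fgahc'
  #19 SA[19]=22  'gahc'
  #20 SA[20]=8  'gcefbcfehaaegfgahc'
  #21 SA[21]=20  'gfgahc'
  #22 SA[22]=6  'ghgcefbcfehaaegfgahc'
  #23 SA[23]=16  'haaegfgahc'
  #24 SA[24]=24  'hc'
  #25 SA[25]=7  'hgcefbcfehaaegfgahc'

SA = [17, 18, 5, 23, 12, 25, 2, 9, 13, 3, 0, 4, 1, 10, 19, 15, 11, 14, 21, 22, 8, 20, 6, 16, 24, 7]
[i] adj suffixes → lcp
  [1] 17/18 → 1 ('a')
  [2] 18/5 → 1 ('a')
  [3] 5/23 → 1 ('a')
  [4] 23/12 → 0 ('')
  [5] 12/25 → 0 ('')
  [6] 25/2 → 1 ('c')
  [7] 2/9 → 1 ('c')
  [8] 9/13 → 1 ('c')
  [9] 13/3 → 0 ('')
  [10] 3/0 → 2 ('de')
  [11] 0/4 → 0 ('')
  [12] 4/1 → 1 ('e')
  [13] 1/10 → 1 ('e')
  [14] 10/19 → 1 ('e')
  [15] 19/15 → 1 ('e')
  [16] 15/11 → 0 ('')
  [17] 11/14 → 1 ('f')
  [18] 14/21 → 1 ('f')
  [19] 21/22 → 0 ('')
  [20] 22/8 → 1 ('g')
  [21] 8/20 → 1 ('g')
  [22] 20/6 → 1 ('g')
  [23] 6/16 → 0 ('')
  [24] 16/24 → 1 ('h')
  [25] 24/7 → 1 ('h')

[0, 1, 1, 1, 0, 0, 1, 1, 1, 0, 2, 0, 1, 1, 1, 1, 0, 1, 1, 0, 1, 1, 1, 0, 1, 1]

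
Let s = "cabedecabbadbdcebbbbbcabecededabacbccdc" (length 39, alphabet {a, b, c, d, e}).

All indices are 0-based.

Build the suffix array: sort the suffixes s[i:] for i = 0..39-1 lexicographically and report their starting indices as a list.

rank | idx | suffix
   0 |  30 | abacbccdc
   1 |   7 | abbadbdcebbbbbcabecededabacbccdc
   2 |  22 | abecededabacbccdc
   3 |   1 | abedecabbadbdcebbbbbcabecededabacbccdc
   4 |  32 | acbccdc
   5 |  10 | adbdcebbbbbcabecededabacbccdc
   6 |  31 | bacbccdc
   7 |   9 | badbdcebbbbbcabecededabacbccdc
   8 |   8 | bbadbdcebbbbbcabecededabacbccdc
   9 |  16 | bbbbbcabecededabacbccdc
  10 |  17 | bbbbcabecededabacbccdc
  11 |  18 | bbbcabecededabacbccdc
  12 |  19 | bbcabecededabacbccdc
  13 |  20 | bcabecededabacbccdc
  14 |  34 | bccdc
  15 |  12 | bdcebbbbbcabecededabacbccdc
  16 |  23 | becededabacbccdc
  17 |   2 | bedecabbadbdcebbbbbcabecededabacbccdc
  18 |  38 | c
  19 |   6 | cabbadbdcebbbbbcabecededabacbccdc
  20 |  21 | cabecededabacbccdc
  21 |   0 | cabedecabbadbdcebbbbbcabecededabacbccdc
  22 |  33 | cbccdc
  23 |  35 | ccdc
  24 |  36 | cdc
  25 |  14 | cebbbbbcabecededabacbccdc
  26 |  25 | cededabacbccdc
  27 |  29 | dabacbccdc
  28 |  11 | dbdcebbbbbcabecededabacbccdc
  29 |  37 | dc
  30 |  13 | dcebbbbbcabecededabacbccdc
  31 |   4 | decabbadbdcebbbbbcabecededabacbccdc
  32 |  27 | dedabacbccdc
  33 |  15 | ebbbbbcabecededabacbccdc
  34 |   5 | ecabbadbdcebbbbbcabecededabacbccdc
  35 |  24 | ecededabacbccdc
  36 |  28 | edabacbccdc
  37 |   3 | edecabbadbdcebbbbbcabecededabacbccdc
  38 |  26 | ededabacbccdc

[30, 7, 22, 1, 32, 10, 31, 9, 8, 16, 17, 18, 19, 20, 34, 12, 23, 2, 38, 6, 21, 0, 33, 35, 36, 14, 25, 29, 11, 37, 13, 4, 27, 15, 5, 24, 28, 3, 26]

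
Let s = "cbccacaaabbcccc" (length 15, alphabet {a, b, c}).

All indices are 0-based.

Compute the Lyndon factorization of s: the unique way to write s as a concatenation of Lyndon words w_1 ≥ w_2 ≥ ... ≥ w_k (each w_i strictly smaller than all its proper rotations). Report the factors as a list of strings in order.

emit factor 1: 'c' (i=0, period=1)
emit factor 2: 'bcc' (i=1, period=3)
emit factor 3: 'ac' (i=4, period=2)
emit factor 4: 'aaabbcccc' (i=6, period=9)

["c", "bcc", "ac", "aaabbcccc"]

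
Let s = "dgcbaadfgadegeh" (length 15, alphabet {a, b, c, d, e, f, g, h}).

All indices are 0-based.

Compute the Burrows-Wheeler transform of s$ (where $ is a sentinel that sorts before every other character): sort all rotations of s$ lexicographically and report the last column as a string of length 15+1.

hbgacgaa$dgdfdee

rank  rotation          last
    0  $dgcbaadfgadegeh  h
    1  aadfgadegeh$dgcb  b
    2  adegeh$dgcbaadfg  g
    3  adfgadegeh$dgcba  a
    4  baadfgadegeh$dgc  c
    5  cbaadfgadegeh$dg  g
    6  degeh$dgcbaadfga  a
    7  dfgadegeh$dgcbaa  a
    8  dgcbaadfgadegeh$  $
    9  egeh$dgcbaadfgad  d
   10  eh$dgcbaadfgadeg  g
   11  fgadegeh$dgcbaad  d
   12  gadegeh$dgcbaadf  f
   13  gcbaadfgadegeh$d  d
   14  geh$dgcbaadfgade  e
   15  h$dgcbaadfgadege  e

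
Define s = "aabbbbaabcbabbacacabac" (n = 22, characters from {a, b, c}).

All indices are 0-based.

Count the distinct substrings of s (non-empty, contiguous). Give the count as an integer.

rank | idx | suffix
   0 |   0 | aabbbbaabcbabbacacabac
   1 |   6 | aabcbabbacacabac
   2 |  18 | abac
   3 |  11 | abbacacabac
   4 |   1 | abbbbaabcbabbacacabac
   5 |   7 | abcbabbacacabac
   6 |  20 | ac
   7 |  16 | acabac
   8 |  14 | acacabac
   9 |   5 | baabcbabbacacabac
  10 |  10 | babbacacabac
  11 |  19 | bac
  12 |  13 | bacacabac
  13 |   4 | bbaabcbabbacacabac
  14 |  12 | bbacacabac
  15 |   3 | bbbaabcbabbacacabac
  16 |   2 | bbbbaabcbabbacacabac
  17 |   8 | bcbabbacacabac
  18 |  21 | c
  19 |  17 | cabac
  20 |  15 | cacabac
  21 |   9 | cbabbacacabac

SA = [0, 6, 18, 11, 1, 7, 20, 16, 14, 5, 10, 19, 13, 4, 12, 3, 2, 8, 21, 17, 15, 9]
rank  pair      lcp
   1  s[0:],s[6:]  3  'aab'
   2  s[6:],s[18:]  1  'a'
   3  s[18:],s[11:]  2  'ab'
   4  s[11:],s[1:]  3  'abb'
   5  s[1:],s[7:]  2  'ab'
   6  s[7:],s[20:]  1  'a'
   7  s[20:],s[16:]  2  'ac'
   8  s[16:],s[14:]  3  'aca'
   9  s[14:],s[5:]  0  ''
  10  s[5:],s[10:]  2  'ba'
  11  s[10:],s[19:]  2  'ba'
  12  s[19:],s[13:]  3  'bac'
  13  s[13:],s[4:]  1  'b'
  14  s[4:],s[12:]  3  'bba'
  15  s[12:],s[3:]  2  'bb'
  16  s[3:],s[2:]  3  'bbb'
  17  s[2:],s[8:]  1  'b'
  18  s[8:],s[21:]  0  ''
  19  s[21:],s[17:]  1  'c'
  20  s[17:],s[15:]  2  'ca'
  21  s[15:],s[9:]  1  'c'

n(n+1)/2 = 22·23/2 = 253
Σ LCP = 0 + 3 + 1 + 2 + 3 + 2 + 1 + 2 + 3 + 0 + 2 + 2 + 3 + 1 + 3 + 2 + 3 + 1 + 0 + 1 + 2 + 1 = 38
distinct = 253 − 38 = 215

215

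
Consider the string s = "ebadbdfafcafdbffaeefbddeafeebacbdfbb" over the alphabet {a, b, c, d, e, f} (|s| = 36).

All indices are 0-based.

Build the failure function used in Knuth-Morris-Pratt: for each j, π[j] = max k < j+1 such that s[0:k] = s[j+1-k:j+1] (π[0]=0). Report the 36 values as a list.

[0, 0, 0, 0, 0, 0, 0, 0, 0, 0, 0, 0, 0, 0, 0, 0, 0, 1, 1, 0, 0, 0, 0, 1, 0, 0, 1, 1, 2, 3, 0, 0, 0, 0, 0, 0]

π[0] = 0
j=1 s[j]='b': π[1]=0 (border '')
j=2 s[j]='a': π[2]=0 (border '')
j=3 s[j]='d': π[3]=0 (border '')
j=4 s[j]='b': π[4]=0 (border '')
j=5 s[j]='d': π[5]=0 (border '')
j=6 s[j]='f': π[6]=0 (border '')
j=7 s[j]='a': π[7]=0 (border '')
j=8 s[j]='f': π[8]=0 (border '')
j=9 s[j]='c': π[9]=0 (border '')
j=10 s[j]='a': π[10]=0 (border '')
j=11 s[j]='f': π[11]=0 (border '')
j=12 s[j]='d': π[12]=0 (border '')
j=13 s[j]='b': π[13]=0 (border '')
j=14 s[j]='f': π[14]=0 (border '')
j=15 s[j]='f': π[15]=0 (border '')
j=16 s[j]='a': π[16]=0 (border '')
j=17 s[j]='e': π[17]=1 (border 'e')
j=18 s[j]='e': k: 1→0; π[18]=1 (border 'e')
j=19 s[j]='f': k: 1→0; π[19]=0 (border '')
j=20 s[j]='b': π[20]=0 (border '')
j=21 s[j]='d': π[21]=0 (border '')
j=22 s[j]='d': π[22]=0 (border '')
j=23 s[j]='e': π[23]=1 (border 'e')
j=24 s[j]='a': k: 1→0; π[24]=0 (border '')
j=25 s[j]='f': π[25]=0 (border '')
j=26 s[j]='e': π[26]=1 (border 'e')
j=27 s[j]='e': k: 1→0; π[27]=1 (border 'e')
j=28 s[j]='b': π[28]=2 (border 'eb')
j=29 s[j]='a': π[29]=3 (border 'eba')
j=30 s[j]='c': k: 3→0; π[30]=0 (border '')
j=31 s[j]='b': π[31]=0 (border '')
j=32 s[j]='d': π[32]=0 (border '')
j=33 s[j]='f': π[33]=0 (border '')
j=34 s[j]='b': π[34]=0 (border '')
j=35 s[j]='b': π[35]=0 (border '')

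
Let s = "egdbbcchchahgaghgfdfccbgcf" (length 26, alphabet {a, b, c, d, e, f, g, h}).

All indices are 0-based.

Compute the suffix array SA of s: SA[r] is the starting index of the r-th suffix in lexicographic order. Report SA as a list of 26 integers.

[13, 10, 3, 4, 22, 21, 20, 5, 24, 8, 6, 2, 18, 0, 25, 19, 17, 12, 23, 1, 16, 14, 9, 7, 11, 15]

sorted suffixes:
  #0 SA[0]=13  'aghgfdfccbgcf'
  #1 SA[1]=10  'ahgaghgfdfccbgcf'
  #2 SA[2]=3  'bbcchchahgaghgfdfccbgcf'
  #3 SA[3]=4  'bcchchahgaghgfdfccbgcf'
  #4 SA[4]=22  'bgcf'
  #5 SA[5]=21  'cbgcf'
  #6 SA[6]=20  'ccbgcf'
  #7 SA[7]=5  'cchchahgaghgfdfccbgcf'
  #8 SA[8]=24  'cf'
  #9 SA[9]=8  'chahgaghgfdfccbgcf'
  #10 SA[10]=6  'chchahgaghgfdfccbgcf'
  #11 SA[11]=2  'dbbcchchahgaghgfdfccbgcf'
  #12 SA[12]=18  'dfccbgcf'
  #13 SA[13]=0  'egdbbcchchahgaghgfdfccbgcf'
  #14 SA[14]=25  'f'
  #15 SA[15]=19  'fccbgcf'
  #16 SA[16]=17  'fdfccbgcf'
  #17 SA[17]=12  'gaghgfdfccbgcf'
  #18 SA[18]=23  'gcf'
  #19 SA[19]=1  'gdbbcchchahgaghgfdfccbgcf'
  #20 SA[20]=16  'gfdfccbgcf'
  #21 SA[21]=14  'ghgfdfccbgcf'
  #22 SA[22]=9  'hahgaghgfdfccbgcf'
  #23 SA[23]=7  'hchahgaghgfdfccbgcf'
  #24 SA[24]=11  'hgaghgfdfccbgcf'
  #25 SA[25]=15  'hgfdfccbgcf'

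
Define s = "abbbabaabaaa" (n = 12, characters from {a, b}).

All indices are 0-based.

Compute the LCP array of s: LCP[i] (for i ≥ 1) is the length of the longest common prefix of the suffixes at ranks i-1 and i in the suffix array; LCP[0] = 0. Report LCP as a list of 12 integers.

rank→(start, suffix):
  0 → (11, 'a')
  1 → (10, 'aa')
  2 → (9, 'aaa')
  3 → (6, 'aabaaa')
  4 → (7, 'abaaa')
  5 → (4, 'abaabaaa')
  6 → (0, 'abbbabaabaaa')
  7 → (8, 'baaa')
  8 → (5, 'baabaaa')
  9 → (3, 'babaabaaa')
  10 → (2, 'bbabaabaaa')
  11 → (1, 'bbbabaabaaa')

SA = [11, 10, 9, 6, 7, 4, 0, 8, 5, 3, 2, 1]
rank  pair      lcp
   1  s[11:],s[10:]  1  'a'
   2  s[10:],s[9:]  2  'aa'
   3  s[9:],s[6:]  2  'aa'
   4  s[6:],s[7:]  1  'a'
   5  s[7:],s[4:]  4  'abaa'
   6  s[4:],s[0:]  2  'ab'
   7  s[0:],s[8:]  0  ''
   8  s[8:],s[5:]  3  'baa'
   9  s[5:],s[3:]  2  'ba'
  10  s[3:],s[2:]  1  'b'
  11  s[2:],s[1:]  2  'bb'

[0, 1, 2, 2, 1, 4, 2, 0, 3, 2, 1, 2]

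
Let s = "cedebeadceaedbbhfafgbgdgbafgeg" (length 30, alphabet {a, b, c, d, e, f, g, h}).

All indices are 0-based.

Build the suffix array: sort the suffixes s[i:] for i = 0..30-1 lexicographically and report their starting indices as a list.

[6, 10, 17, 25, 24, 13, 4, 20, 14, 8, 0, 12, 7, 2, 22, 5, 9, 3, 11, 1, 28, 16, 18, 26, 29, 23, 19, 21, 27, 15]

sorted suffixes:
  #0 SA[0]=6  'adceaedbbhfafgbgdgbafgeg'
  #1 SA[1]=10  'aedbbhfafgbgdgbafgeg'
  #2 SA[2]=17  'afgbgdgbafgeg'
  #3 SA[3]=25  'afgeg'
  #4 SA[4]=24  'bafgeg'
  #5 SA[5]=13  'bbhfafgbgdgbafgeg'
  #6 SA[6]=4  'beadceaedbbhfafgbgdgbafgeg'
  #7 SA[7]=20  'bgdgbafgeg'
  #8 SA[8]=14  'bhfafgbgdgbafgeg'
  #9 SA[9]=8  'ceaedbbhfafgbgdgbafgeg'
  #10 SA[10]=0  'cedebeadceaedbbhfafgbgdgbafgeg'
  #11 SA[11]=12  'dbbhfafgbgdgbafgeg'
  #12 SA[12]=7  'dceaedbbhfafgbgdgbafgeg'
  #13 SA[13]=2  'debeadceaedbbhfafgbgdgbafgeg'
  #14 SA[14]=22  'dgbafgeg'
  #15 SA[15]=5  'eadceaedbbhfafgbgdgbafgeg'
  #16 SA[16]=9  'eaedbbhfafgbgdgbafgeg'
  #17 SA[17]=3  'ebeadceaedbbhfafgbgdgbafgeg'
  #18 SA[18]=11  'edbbhfafgbgdgbafgeg'
  #19 SA[19]=1  'edebeadceaedbbhfafgbgdgbafgeg'
  #20 SA[20]=28  'eg'
  #21 SA[21]=16  'fafgbgdgbafgeg'
  #22 SA[22]=18  'fgbgdgbafgeg'
  #23 SA[23]=26  'fgeg'
  #24 SA[24]=29  'g'
  #25 SA[25]=23  'gbafgeg'
  #26 SA[26]=19  'gbgdgbafgeg'
  #27 SA[27]=21  'gdgbafgeg'
  #28 SA[28]=27  'geg'
  #29 SA[29]=15  'hfafgbgdgbafgeg'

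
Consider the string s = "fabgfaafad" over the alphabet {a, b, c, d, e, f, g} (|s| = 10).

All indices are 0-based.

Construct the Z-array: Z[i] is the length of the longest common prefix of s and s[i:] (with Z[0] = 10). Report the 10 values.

[10, 0, 0, 0, 2, 0, 0, 2, 0, 0]

Z[0]=10
i=1: outside box; Z[1]=0
i=2: outside box; Z[2]=0
i=3: outside box; Z[3]=0
i=4: outside box; Z[4]=2 extend→box=[4,6)
i=5: min(r-i=1, Z[1]=0)=0; Z[5]=0
i=6: outside box; Z[6]=0
i=7: outside box; Z[7]=2 extend→box=[7,9)
i=8: min(r-i=1, Z[1]=0)=0; Z[8]=0
i=9: outside box; Z[9]=0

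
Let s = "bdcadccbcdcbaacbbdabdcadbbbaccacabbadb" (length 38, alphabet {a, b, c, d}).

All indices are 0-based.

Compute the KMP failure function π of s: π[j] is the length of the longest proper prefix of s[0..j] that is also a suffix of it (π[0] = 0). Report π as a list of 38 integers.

[0, 0, 0, 0, 0, 0, 0, 1, 0, 0, 0, 1, 0, 0, 0, 1, 1, 2, 0, 1, 2, 3, 4, 5, 1, 1, 1, 0, 0, 0, 0, 0, 0, 1, 1, 0, 0, 1]

π[0] = 0
j=1 s[j]='d': π[1]=0 (border '')
j=2 s[j]='c': π[2]=0 (border '')
j=3 s[j]='a': π[3]=0 (border '')
j=4 s[j]='d': π[4]=0 (border '')
j=5 s[j]='c': π[5]=0 (border '')
j=6 s[j]='c': π[6]=0 (border '')
j=7 s[j]='b': π[7]=1 (border 'b')
j=8 s[j]='c': k: 1→0; π[8]=0 (border '')
j=9 s[j]='d': π[9]=0 (border '')
j=10 s[j]='c': π[10]=0 (border '')
j=11 s[j]='b': π[11]=1 (border 'b')
j=12 s[j]='a': k: 1→0; π[12]=0 (border '')
j=13 s[j]='a': π[13]=0 (border '')
j=14 s[j]='c': π[14]=0 (border '')
j=15 s[j]='b': π[15]=1 (border 'b')
j=16 s[j]='b': k: 1→0; π[16]=1 (border 'b')
j=17 s[j]='d': π[17]=2 (border 'bd')
j=18 s[j]='a': k: 2→0; π[18]=0 (border '')
j=19 s[j]='b': π[19]=1 (border 'b')
j=20 s[j]='d': π[20]=2 (border 'bd')
j=21 s[j]='c': π[21]=3 (border 'bdc')
j=22 s[j]='a': π[22]=4 (border 'bdca')
j=23 s[j]='d': π[23]=5 (border 'bdcad')
j=24 s[j]='b': k: 5→0; π[24]=1 (border 'b')
j=25 s[j]='b': k: 1→0; π[25]=1 (border 'b')
j=26 s[j]='b': k: 1→0; π[26]=1 (border 'b')
j=27 s[j]='a': k: 1→0; π[27]=0 (border '')
j=28 s[j]='c': π[28]=0 (border '')
j=29 s[j]='c': π[29]=0 (border '')
j=30 s[j]='a': π[30]=0 (border '')
j=31 s[j]='c': π[31]=0 (border '')
j=32 s[j]='a': π[32]=0 (border '')
j=33 s[j]='b': π[33]=1 (border 'b')
j=34 s[j]='b': k: 1→0; π[34]=1 (border 'b')
j=35 s[j]='a': k: 1→0; π[35]=0 (border '')
j=36 s[j]='d': π[36]=0 (border '')
j=37 s[j]='b': π[37]=1 (border 'b')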